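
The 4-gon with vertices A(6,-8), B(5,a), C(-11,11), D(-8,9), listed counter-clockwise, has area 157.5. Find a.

Write out the shoelace sum; only the two edges meeting at B involve a:
2·Area = [(6·a − 5·(-8)) + (5·11 − (-11)·a)] + -1
       = 17·a + 94 = 315
⇒ a = 13.

13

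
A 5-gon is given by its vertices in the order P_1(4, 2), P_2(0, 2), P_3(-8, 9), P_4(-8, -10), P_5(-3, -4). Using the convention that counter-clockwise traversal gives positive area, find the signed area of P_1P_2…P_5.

94

Σ = (8) + (16) + (152) + (2) + (10) = 188
Signed area = Σ/2 = 94 (positive ⇒ counter-clockwise traversal).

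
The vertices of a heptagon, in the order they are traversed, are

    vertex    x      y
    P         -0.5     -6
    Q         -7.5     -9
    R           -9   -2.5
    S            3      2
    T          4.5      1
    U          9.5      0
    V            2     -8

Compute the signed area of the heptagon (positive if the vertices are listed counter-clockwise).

-110.375

P→Q: (-0.5)(-9) − (-7.5)(-6) = -40.5
Q→R: (-7.5)(-2.5) − (-9)(-9) = -62.25
R→S: (-9)(2) − (3)(-2.5) = -10.5
S→T: (3)(1) − (4.5)(2) = -6
T→U: (4.5)(0) − (9.5)(1) = -9.5
U→V: (9.5)(-8) − (2)(0) = -76
V→P: (2)(-6) − (-0.5)(-8) = -16
Σ = -220.75
Signed area = Σ/2 = -110.375 (negative ⇒ clockwise traversal).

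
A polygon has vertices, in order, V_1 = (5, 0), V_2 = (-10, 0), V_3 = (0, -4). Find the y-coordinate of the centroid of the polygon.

-4/3

Apply the shoelace (surveyor's) formula. First the cross-terms c_i = x_i·y_{i+1} − x_{i+1}·y_i:
  0, 40, 20  ⇒  2A = 60, A = 30.
Then Σ (y_i + y_{i+1})·c_i = -240, so ȳ = -240 / (6·30) = -4/3.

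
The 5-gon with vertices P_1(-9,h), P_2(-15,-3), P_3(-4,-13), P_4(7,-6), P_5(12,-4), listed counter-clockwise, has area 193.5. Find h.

Write out the shoelace sum; only the two edges meeting at P_1 involve h:
2·Area = [(12·h − (-9)·(-4)) + ((-9)·(-3) − (-15)·h)] + 342
       = 27·h + 333 = 387
⇒ h = 2.

2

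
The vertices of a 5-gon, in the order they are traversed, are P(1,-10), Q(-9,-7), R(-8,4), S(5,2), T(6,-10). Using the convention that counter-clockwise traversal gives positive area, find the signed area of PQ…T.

Cross-terms: -97, -92, -36, -62, -50  ⇒  Σ = -337
Signed area = Σ/2 = -168.5 (negative ⇒ clockwise traversal).

-168.5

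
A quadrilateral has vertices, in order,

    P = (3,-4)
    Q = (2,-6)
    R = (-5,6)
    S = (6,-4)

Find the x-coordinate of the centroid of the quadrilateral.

Apply the shoelace (surveyor's) formula. First the cross-terms c_i = x_i·y_{i+1} − x_{i+1}·y_i:
  -10, -18, -16, -12  ⇒  2A = -56, A = -28.
Then Σ (x_i + x_{i+1})·c_i = -120, so x̄ = -120 / (6·(-28)) = 5/7.

5/7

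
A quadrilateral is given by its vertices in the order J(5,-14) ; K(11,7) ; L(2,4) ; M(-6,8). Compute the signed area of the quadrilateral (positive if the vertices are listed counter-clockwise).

151.5

Apply Gauss's area formula: 2A = Σ (x_i·y_{i+1} − x_{i+1}·y_i), indices taken mod 4.
Σ = (189) + (30) + (40) + (44) = 303
Signed area = Σ/2 = 151.5 (positive ⇒ counter-clockwise traversal).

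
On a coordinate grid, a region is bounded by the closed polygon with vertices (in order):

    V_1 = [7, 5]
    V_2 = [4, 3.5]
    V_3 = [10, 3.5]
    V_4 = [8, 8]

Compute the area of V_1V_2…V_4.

Σ = (4.5) + (-21) + (52) + (-16) = 19.5
Area = |Σ|/2 = 9.75.

9.75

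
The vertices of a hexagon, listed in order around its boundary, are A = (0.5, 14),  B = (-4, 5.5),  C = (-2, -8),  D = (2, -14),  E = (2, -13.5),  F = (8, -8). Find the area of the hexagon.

177.375

Apply the surveyor's formula: 2A = Σ (x_i·y_{i+1} − x_{i+1}·y_i), indices taken mod 6.
Σ = (58.75) + (43) + (44) + (1) + (92) + (116) = 354.75
Area = |Σ|/2 = 177.375.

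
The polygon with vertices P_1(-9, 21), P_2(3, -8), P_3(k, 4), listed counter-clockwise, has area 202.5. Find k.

The doubled signed area Σ (x_i y_{i+1} − x_{i+1} y_i) is linear in k.
With k=0 it equals 57; the coefficient of k is 29 (from the two edges through P_3).
So 29·k + 57 = 2·202.5 = 405 ⇒ k = 12.

12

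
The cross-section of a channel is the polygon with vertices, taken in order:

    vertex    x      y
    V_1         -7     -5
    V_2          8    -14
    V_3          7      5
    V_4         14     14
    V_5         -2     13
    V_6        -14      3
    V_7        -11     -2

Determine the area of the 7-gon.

Apply Gauss's area formula: 2A = Σ (x_i·y_{i+1} − x_{i+1}·y_i), indices taken mod 7.
V_1→V_2: (-7)(-14) − (8)(-5) = 138
V_2→V_3: (8)(5) − (7)(-14) = 138
V_3→V_4: (7)(14) − (14)(5) = 28
V_4→V_5: (14)(13) − (-2)(14) = 210
V_5→V_6: (-2)(3) − (-14)(13) = 176
V_6→V_7: (-14)(-2) − (-11)(3) = 61
V_7→V_1: (-11)(-5) − (-7)(-2) = 41
Σ = 792
Area = |Σ|/2 = 396.

396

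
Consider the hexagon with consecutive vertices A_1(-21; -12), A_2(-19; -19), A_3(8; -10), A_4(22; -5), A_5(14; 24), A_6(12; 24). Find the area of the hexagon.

Σ = (171) + (342) + (180) + (598) + (48) + (360) = 1699
Area = |Σ|/2 = 849.5.

849.5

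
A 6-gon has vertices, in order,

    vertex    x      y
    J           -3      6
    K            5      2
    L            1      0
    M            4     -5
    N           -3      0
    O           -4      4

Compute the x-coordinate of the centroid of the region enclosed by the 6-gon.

-22/123

Apply the surveyor's formula. First the cross-terms c_i = x_i·y_{i+1} − x_{i+1}·y_i:
  -36, -2, -5, -15, -12, -12  ⇒  2A = -82, A = -41.
Then Σ (x_i + x_{i+1})·c_i = 44, so x̄ = 44 / (6·(-41)) = -22/123.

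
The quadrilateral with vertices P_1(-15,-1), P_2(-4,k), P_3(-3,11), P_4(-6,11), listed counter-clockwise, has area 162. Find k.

Write out the shoelace sum; only the two edges meeting at P_2 involve k:
2·Area = [((-15)·k − (-4)·(-1)) + ((-4)·11 − (-3)·k)] + 204
       = -12·k + 156 = 324
⇒ k = -14.

-14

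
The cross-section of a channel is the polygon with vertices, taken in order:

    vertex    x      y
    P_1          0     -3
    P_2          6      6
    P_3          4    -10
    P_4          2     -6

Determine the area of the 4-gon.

Apply the surveyor's formula: 2A = Σ (x_i·y_{i+1} − x_{i+1}·y_i), indices taken mod 4.
Σ = (18) + (-84) + (-4) + (-6) = -76
Area = |Σ|/2 = 38.

38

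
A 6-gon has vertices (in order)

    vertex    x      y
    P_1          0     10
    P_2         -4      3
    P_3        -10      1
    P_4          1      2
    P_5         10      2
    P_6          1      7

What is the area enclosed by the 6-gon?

Apply Gauss's area formula: 2A = Σ (x_i·y_{i+1} − x_{i+1}·y_i), indices taken mod 6.
Cross-terms: 40, 26, -21, -18, 68, 10  ⇒  Σ = 105
Area = |Σ|/2 = 52.5.

52.5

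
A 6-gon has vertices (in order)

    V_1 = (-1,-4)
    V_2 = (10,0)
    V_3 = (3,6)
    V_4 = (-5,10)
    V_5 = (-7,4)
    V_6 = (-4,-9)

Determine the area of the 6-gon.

Σ = (40) + (60) + (60) + (50) + (79) + (7) = 296
Area = |Σ|/2 = 148.

148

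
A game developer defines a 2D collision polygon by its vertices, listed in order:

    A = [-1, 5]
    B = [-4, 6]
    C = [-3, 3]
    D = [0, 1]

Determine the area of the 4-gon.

Apply the surveyor's formula: 2A = Σ (x_i·y_{i+1} − x_{i+1}·y_i), indices taken mod 4.
Σ = (14) + (6) + (-3) + (1) = 18
Area = |Σ|/2 = 9.

9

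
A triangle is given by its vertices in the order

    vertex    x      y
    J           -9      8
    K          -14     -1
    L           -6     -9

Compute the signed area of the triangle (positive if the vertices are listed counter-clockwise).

Apply Gauss's area formula: 2A = Σ (x_i·y_{i+1} − x_{i+1}·y_i), indices taken mod 3.
Σ = (121) + (120) + (-129) = 112
Signed area = Σ/2 = 56 (positive ⇒ counter-clockwise traversal).

56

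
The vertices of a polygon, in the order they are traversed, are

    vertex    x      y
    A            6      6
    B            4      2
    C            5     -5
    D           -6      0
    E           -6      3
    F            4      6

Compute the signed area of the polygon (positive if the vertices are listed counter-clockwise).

Σ = (-12) + (-30) + (-30) + (-18) + (-48) + (-12) = -150
Signed area = Σ/2 = -75 (negative ⇒ clockwise traversal).

-75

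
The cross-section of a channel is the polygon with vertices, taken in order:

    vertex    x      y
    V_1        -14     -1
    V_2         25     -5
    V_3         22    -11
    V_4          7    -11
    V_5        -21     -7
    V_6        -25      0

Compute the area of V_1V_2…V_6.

332.5

Apply the shoelace (surveyor's) formula: 2A = Σ (x_i·y_{i+1} − x_{i+1}·y_i), indices taken mod 6.
V_1→V_2: (-14)(-5) − (25)(-1) = 95
V_2→V_3: (25)(-11) − (22)(-5) = -165
V_3→V_4: (22)(-11) − (7)(-11) = -165
V_4→V_5: (7)(-7) − (-21)(-11) = -280
V_5→V_6: (-21)(0) − (-25)(-7) = -175
V_6→V_1: (-25)(-1) − (-14)(0) = 25
Σ = -665
Area = |Σ|/2 = 332.5.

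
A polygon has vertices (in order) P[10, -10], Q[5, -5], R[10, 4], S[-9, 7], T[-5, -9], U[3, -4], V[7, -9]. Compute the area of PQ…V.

Apply Gauss's area formula: 2A = Σ (x_i·y_{i+1} − x_{i+1}·y_i), indices taken mod 7.
Σ = (0) + (70) + (106) + (116) + (47) + (1) + (20) = 360
Area = |Σ|/2 = 180.

180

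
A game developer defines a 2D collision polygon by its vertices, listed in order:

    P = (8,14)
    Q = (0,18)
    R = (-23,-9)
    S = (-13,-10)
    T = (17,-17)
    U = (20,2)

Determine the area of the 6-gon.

850

Σ = (144) + (414) + (113) + (391) + (374) + (264) = 1700
Area = |Σ|/2 = 850.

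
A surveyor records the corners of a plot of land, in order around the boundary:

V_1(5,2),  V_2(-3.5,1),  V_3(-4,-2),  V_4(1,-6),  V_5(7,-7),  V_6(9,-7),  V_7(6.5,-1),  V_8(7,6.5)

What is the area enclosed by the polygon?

Σ = (12) + (11) + (26) + (35) + (14) + (36.5) + (49.25) + (-18.5) = 165.25
Area = |Σ|/2 = 82.625.

82.625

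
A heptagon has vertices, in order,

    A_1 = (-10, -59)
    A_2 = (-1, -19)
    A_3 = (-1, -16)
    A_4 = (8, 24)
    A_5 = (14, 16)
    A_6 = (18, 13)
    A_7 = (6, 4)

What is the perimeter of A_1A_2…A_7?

|A_1A_2| = √((9)² + (40)²) = √1681 = 41
|A_2A_3| = √((0)² + (3)²) = √9 = 3
|A_3A_4| = √((9)² + (40)²) = √1681 = 41
|A_4A_5| = √((6)² + (-8)²) = √100 = 10
|A_5A_6| = √((4)² + (-3)²) = √25 = 5
|A_6A_7| = √((-12)² + (-9)²) = √225 = 15
|A_7A_1| = √((-16)² + (-63)²) = √4225 = 65
Perimeter = 41 + 3 + 41 + 10 + 5 + 15 + 65 = 180.

180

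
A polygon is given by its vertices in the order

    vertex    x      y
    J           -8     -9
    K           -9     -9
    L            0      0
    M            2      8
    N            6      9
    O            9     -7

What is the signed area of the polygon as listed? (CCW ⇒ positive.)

-149.5

J→K: (-8)(-9) − (-9)(-9) = -9
K→L: (-9)(0) − (0)(-9) = 0
L→M: (0)(8) − (2)(0) = 0
M→N: (2)(9) − (6)(8) = -30
N→O: (6)(-7) − (9)(9) = -123
O→J: (9)(-9) − (-8)(-7) = -137
Σ = -299
Signed area = Σ/2 = -149.5 (negative ⇒ clockwise traversal).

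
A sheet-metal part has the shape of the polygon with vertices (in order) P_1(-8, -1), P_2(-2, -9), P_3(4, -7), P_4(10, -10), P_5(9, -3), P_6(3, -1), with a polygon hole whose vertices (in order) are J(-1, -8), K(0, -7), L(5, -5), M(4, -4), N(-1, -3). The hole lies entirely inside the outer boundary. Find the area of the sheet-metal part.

Outer boundary:
Apply the shoelace formula: 2A = Σ (x_i·y_{i+1} − x_{i+1}·y_i), indices taken mod 6.
P_1→P_2: (-8)(-9) − (-2)(-1) = 70
P_2→P_3: (-2)(-7) − (4)(-9) = 50
P_3→P_4: (4)(-10) − (10)(-7) = 30
P_4→P_5: (10)(-3) − (9)(-10) = 60
P_5→P_6: (9)(-1) − (3)(-3) = 0
P_6→P_1: (3)(-1) − (-8)(-1) = -11
Σ = 199
Area = |Σ|/2 = 99.5.
Hole:
Apply the shoelace (surveyor's) formula: 2A = Σ (x_i·y_{i+1} − x_{i+1}·y_i), indices taken mod 5.
Σ = (7) + (35) + (0) + (-16) + (5) = 31
Area = |Σ|/2 = 15.5.
Net area = 99.5 − 15.5 = 84.

84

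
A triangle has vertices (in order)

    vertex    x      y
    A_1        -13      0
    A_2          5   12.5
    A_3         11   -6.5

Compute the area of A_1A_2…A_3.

208.5

Σ = (-162.5) + (-170) + (-84.5) = -417
Area = |Σ|/2 = 208.5.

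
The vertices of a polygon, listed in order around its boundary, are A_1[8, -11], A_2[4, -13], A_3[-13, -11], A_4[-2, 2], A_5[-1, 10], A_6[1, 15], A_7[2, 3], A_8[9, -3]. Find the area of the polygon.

249.5

Σ = (-60) + (-213) + (-48) + (-18) + (-25) + (-27) + (-33) + (-75) = -499
Area = |Σ|/2 = 249.5.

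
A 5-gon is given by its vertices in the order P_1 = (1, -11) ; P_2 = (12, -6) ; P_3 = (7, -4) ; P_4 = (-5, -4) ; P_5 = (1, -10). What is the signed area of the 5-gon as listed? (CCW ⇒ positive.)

62.5

Apply Gauss's area formula: 2A = Σ (x_i·y_{i+1} − x_{i+1}·y_i), indices taken mod 5.
Σ = (126) + (-6) + (-48) + (54) + (-1) = 125
Signed area = Σ/2 = 62.5 (positive ⇒ counter-clockwise traversal).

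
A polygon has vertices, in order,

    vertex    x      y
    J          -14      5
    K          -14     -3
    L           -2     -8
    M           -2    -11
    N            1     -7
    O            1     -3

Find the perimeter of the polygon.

|JK| = √((0)² + (-8)²) = √64 = 8
|KL| = √((12)² + (-5)²) = √169 = 13
|LM| = √((0)² + (-3)²) = √9 = 3
|MN| = √((3)² + (4)²) = √25 = 5
|NO| = √((0)² + (4)²) = √16 = 4
|OJ| = √((-15)² + (8)²) = √289 = 17
Perimeter = 8 + 13 + 3 + 5 + 4 + 17 = 50.

50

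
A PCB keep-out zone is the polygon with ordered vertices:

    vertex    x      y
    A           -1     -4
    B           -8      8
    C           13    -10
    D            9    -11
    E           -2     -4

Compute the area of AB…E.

Σ = (-40) + (-24) + (-53) + (-58) + (4) = -171
Area = |Σ|/2 = 85.5.

85.5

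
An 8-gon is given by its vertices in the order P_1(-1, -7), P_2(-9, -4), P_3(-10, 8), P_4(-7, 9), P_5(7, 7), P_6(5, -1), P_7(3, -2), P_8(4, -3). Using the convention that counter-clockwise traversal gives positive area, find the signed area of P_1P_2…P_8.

Σ = (-59) + (-112) + (-34) + (-112) + (-42) + (-7) + (-1) + (-31) = -398
Signed area = Σ/2 = -199 (negative ⇒ clockwise traversal).

-199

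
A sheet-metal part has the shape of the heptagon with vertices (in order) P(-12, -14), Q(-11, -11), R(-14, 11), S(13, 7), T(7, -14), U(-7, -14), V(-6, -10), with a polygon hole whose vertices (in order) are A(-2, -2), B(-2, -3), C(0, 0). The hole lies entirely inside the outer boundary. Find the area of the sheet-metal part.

Outer boundary:
Cross-terms: -22, -275, -241, -231, -196, -14, -36  ⇒  Σ = -1015
Area = |Σ|/2 = 507.5.
Hole:
Apply Gauss's area formula: 2A = Σ (x_i·y_{i+1} − x_{i+1}·y_i), indices taken mod 3.
A→B: (-2)(-3) − (-2)(-2) = 2
B→C: (-2)(0) − (0)(-3) = 0
C→A: (0)(-2) − (-2)(0) = 0
Σ = 2
Area = |Σ|/2 = 1.
Net area = 507.5 − 1 = 506.5.

506.5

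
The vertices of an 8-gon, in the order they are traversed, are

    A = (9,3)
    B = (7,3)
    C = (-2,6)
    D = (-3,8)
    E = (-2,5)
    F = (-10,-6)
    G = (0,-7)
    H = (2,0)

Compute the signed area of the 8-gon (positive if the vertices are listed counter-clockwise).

104.5

Apply the shoelace (surveyor's) formula: 2A = Σ (x_i·y_{i+1} − x_{i+1}·y_i), indices taken mod 8.
A→B: (9)(3) − (7)(3) = 6
B→C: (7)(6) − (-2)(3) = 48
C→D: (-2)(8) − (-3)(6) = 2
D→E: (-3)(5) − (-2)(8) = 1
E→F: (-2)(-6) − (-10)(5) = 62
F→G: (-10)(-7) − (0)(-6) = 70
G→H: (0)(0) − (2)(-7) = 14
H→A: (2)(3) − (9)(0) = 6
Σ = 209
Signed area = Σ/2 = 104.5 (positive ⇒ counter-clockwise traversal).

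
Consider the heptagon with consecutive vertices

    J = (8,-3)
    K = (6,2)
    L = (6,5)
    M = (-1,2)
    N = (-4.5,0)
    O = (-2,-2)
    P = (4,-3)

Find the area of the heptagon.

56.5

Cross-terms: 34, 18, 17, 9, 9, 14, 12  ⇒  Σ = 113
Area = |Σ|/2 = 56.5.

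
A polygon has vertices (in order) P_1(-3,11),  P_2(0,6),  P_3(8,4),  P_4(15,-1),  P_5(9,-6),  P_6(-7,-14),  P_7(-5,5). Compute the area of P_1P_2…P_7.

264

Apply the shoelace (surveyor's) formula: 2A = Σ (x_i·y_{i+1} − x_{i+1}·y_i), indices taken mod 7.
Σ = (-18) + (-48) + (-68) + (-81) + (-168) + (-105) + (-40) = -528
Area = |Σ|/2 = 264.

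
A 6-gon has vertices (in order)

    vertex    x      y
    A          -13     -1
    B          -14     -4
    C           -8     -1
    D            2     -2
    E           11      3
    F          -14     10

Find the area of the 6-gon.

Apply the shoelace formula: 2A = Σ (x_i·y_{i+1} − x_{i+1}·y_i), indices taken mod 6.
A→B: (-13)(-4) − (-14)(-1) = 38
B→C: (-14)(-1) − (-8)(-4) = -18
C→D: (-8)(-2) − (2)(-1) = 18
D→E: (2)(3) − (11)(-2) = 28
E→F: (11)(10) − (-14)(3) = 152
F→A: (-14)(-1) − (-13)(10) = 144
Σ = 362
Area = |Σ|/2 = 181.

181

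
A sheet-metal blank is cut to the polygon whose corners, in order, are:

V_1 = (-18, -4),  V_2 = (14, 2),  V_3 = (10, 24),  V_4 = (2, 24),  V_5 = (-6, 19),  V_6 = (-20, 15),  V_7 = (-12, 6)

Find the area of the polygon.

Σ = (20) + (316) + (192) + (182) + (290) + (60) + (156) = 1216
Area = |Σ|/2 = 608.

608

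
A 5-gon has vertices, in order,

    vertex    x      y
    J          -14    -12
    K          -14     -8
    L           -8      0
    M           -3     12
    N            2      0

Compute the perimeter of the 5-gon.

|JK| = √((0)² + (4)²) = √16 = 4
|KL| = √((6)² + (8)²) = √100 = 10
|LM| = √((5)² + (12)²) = √169 = 13
|MN| = √((5)² + (-12)²) = √169 = 13
|NJ| = √((-16)² + (-12)²) = √400 = 20
Perimeter = 4 + 10 + 13 + 13 + 20 = 60.

60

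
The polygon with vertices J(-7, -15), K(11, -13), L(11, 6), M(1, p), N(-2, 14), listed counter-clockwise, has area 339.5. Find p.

6

Write out the shoelace sum; only the two edges meeting at M involve p:
2·Area = [(11·p − 1·6) + (1·14 − (-2)·p)] + 593
       = 13·p + 601 = 679
⇒ p = 6.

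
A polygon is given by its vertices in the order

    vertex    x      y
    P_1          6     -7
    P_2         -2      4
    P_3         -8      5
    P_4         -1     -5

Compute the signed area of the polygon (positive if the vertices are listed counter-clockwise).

57

Cross-terms: 10, 22, 45, 37  ⇒  Σ = 114
Signed area = Σ/2 = 57 (positive ⇒ counter-clockwise traversal).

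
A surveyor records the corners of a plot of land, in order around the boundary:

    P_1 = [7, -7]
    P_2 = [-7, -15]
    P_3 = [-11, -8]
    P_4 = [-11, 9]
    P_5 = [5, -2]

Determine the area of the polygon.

247

Apply the shoelace formula: 2A = Σ (x_i·y_{i+1} − x_{i+1}·y_i), indices taken mod 5.
Σ = (-154) + (-109) + (-187) + (-23) + (-21) = -494
Area = |Σ|/2 = 247.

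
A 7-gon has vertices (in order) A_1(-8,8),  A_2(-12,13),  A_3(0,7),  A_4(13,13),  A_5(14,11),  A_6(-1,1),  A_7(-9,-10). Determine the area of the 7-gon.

Apply Gauss's area formula: 2A = Σ (x_i·y_{i+1} − x_{i+1}·y_i), indices taken mod 7.
Σ = (-8) + (-84) + (-91) + (-39) + (25) + (19) + (-152) = -330
Area = |Σ|/2 = 165.

165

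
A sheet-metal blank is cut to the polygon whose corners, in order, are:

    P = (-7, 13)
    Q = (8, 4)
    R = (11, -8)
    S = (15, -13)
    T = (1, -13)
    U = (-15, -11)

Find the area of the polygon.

Σ = (-132) + (-108) + (-23) + (-182) + (-206) + (-272) = -923
Area = |Σ|/2 = 461.5.

461.5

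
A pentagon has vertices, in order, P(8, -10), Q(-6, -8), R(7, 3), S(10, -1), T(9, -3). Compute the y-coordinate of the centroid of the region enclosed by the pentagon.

Apply the surveyor's formula. First the cross-terms c_i = x_i·y_{i+1} − x_{i+1}·y_i:
  -124, 38, -37, -21, -66  ⇒  2A = -210, A = -105.
Then Σ (y_i + y_{i+1})·c_i = 2910, so ȳ = 2910 / (6·(-105)) = -97/21.

-97/21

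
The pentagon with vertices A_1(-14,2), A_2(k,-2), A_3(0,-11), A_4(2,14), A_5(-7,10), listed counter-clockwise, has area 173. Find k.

-4

The doubled signed area Σ (x_i y_{i+1} − x_{i+1} y_i) is linear in k.
With k=0 it equals 294; the coefficient of k is -13 (from the two edges through A_2).
So -13·k + 294 = 2·173 = 346 ⇒ k = -4.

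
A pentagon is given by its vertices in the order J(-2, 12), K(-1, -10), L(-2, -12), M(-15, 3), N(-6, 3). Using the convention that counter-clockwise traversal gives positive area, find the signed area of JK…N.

Apply the surveyor's formula: 2A = Σ (x_i·y_{i+1} − x_{i+1}·y_i), indices taken mod 5.
J→K: (-2)(-10) − (-1)(12) = 32
K→L: (-1)(-12) − (-2)(-10) = -8
L→M: (-2)(3) − (-15)(-12) = -186
M→N: (-15)(3) − (-6)(3) = -27
N→J: (-6)(12) − (-2)(3) = -66
Σ = -255
Signed area = Σ/2 = -127.5 (negative ⇒ clockwise traversal).

-127.5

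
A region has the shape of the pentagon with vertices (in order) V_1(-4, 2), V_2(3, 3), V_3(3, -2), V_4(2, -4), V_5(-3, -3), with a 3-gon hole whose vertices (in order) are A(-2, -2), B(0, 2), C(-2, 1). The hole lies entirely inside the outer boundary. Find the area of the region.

Outer boundary:
Apply the shoelace (surveyor's) formula: 2A = Σ (x_i·y_{i+1} − x_{i+1}·y_i), indices taken mod 5.
Σ = (-18) + (-15) + (-8) + (-18) + (-18) = -77
Area = |Σ|/2 = 38.5.
Hole:
Apply the shoelace formula: 2A = Σ (x_i·y_{i+1} − x_{i+1}·y_i), indices taken mod 3.
Σ = (-4) + (4) + (6) = 6
Area = |Σ|/2 = 3.
Net area = 38.5 − 3 = 35.5.

35.5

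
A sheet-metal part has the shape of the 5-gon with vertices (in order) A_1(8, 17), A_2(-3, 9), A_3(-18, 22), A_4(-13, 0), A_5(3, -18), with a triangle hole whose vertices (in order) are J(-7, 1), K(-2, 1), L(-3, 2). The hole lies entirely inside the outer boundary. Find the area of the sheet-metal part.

Outer boundary:
Apply the shoelace (surveyor's) formula: 2A = Σ (x_i·y_{i+1} − x_{i+1}·y_i), indices taken mod 5.
Σ = (123) + (96) + (286) + (234) + (195) = 934
Area = |Σ|/2 = 467.
Hole:
Apply Gauss's area formula: 2A = Σ (x_i·y_{i+1} − x_{i+1}·y_i), indices taken mod 3.
Σ = (-5) + (-1) + (11) = 5
Area = |Σ|/2 = 2.5.
Net area = 467 − 2.5 = 464.5.

464.5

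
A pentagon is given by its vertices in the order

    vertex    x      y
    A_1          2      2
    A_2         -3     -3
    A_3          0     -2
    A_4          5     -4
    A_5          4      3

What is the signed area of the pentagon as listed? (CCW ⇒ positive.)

Apply the surveyor's formula: 2A = Σ (x_i·y_{i+1} − x_{i+1}·y_i), indices taken mod 5.
A_1→A_2: (2)(-3) − (-3)(2) = 0
A_2→A_3: (-3)(-2) − (0)(-3) = 6
A_3→A_4: (0)(-4) − (5)(-2) = 10
A_4→A_5: (5)(3) − (4)(-4) = 31
A_5→A_1: (4)(2) − (2)(3) = 2
Σ = 49
Signed area = Σ/2 = 24.5 (positive ⇒ counter-clockwise traversal).

24.5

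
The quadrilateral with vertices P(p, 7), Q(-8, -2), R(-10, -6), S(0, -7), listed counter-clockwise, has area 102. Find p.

10

The doubled signed area Σ (x_i y_{i+1} − x_{i+1} y_i) is linear in p.
With p=0 it equals 154; the coefficient of p is 5 (from the two edges through P).
So 5·p + 154 = 2·102 = 204 ⇒ p = 10.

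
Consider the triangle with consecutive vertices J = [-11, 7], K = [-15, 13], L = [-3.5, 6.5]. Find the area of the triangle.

Apply the surveyor's formula: 2A = Σ (x_i·y_{i+1} − x_{i+1}·y_i), indices taken mod 3.
Cross-terms: -38, -52, 47  ⇒  Σ = -43
Area = |Σ|/2 = 21.5.

21.5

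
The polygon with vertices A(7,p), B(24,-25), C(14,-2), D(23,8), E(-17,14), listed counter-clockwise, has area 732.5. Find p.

-20

The doubled signed area Σ (x_i y_{i+1} − x_{i+1} y_i) is linear in p.
With p=0 it equals 645; the coefficient of p is -41 (from the two edges through A).
So -41·p + 645 = 2·732.5 = 1465 ⇒ p = -20.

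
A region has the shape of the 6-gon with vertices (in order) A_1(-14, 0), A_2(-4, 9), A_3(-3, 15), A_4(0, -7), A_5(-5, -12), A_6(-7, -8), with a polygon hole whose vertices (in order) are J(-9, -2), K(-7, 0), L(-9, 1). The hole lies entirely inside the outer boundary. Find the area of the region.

Outer boundary:
A_1→A_2: (-14)(9) − (-4)(0) = -126
A_2→A_3: (-4)(15) − (-3)(9) = -33
A_3→A_4: (-3)(-7) − (0)(15) = 21
A_4→A_5: (0)(-12) − (-5)(-7) = -35
A_5→A_6: (-5)(-8) − (-7)(-12) = -44
A_6→A_1: (-7)(0) − (-14)(-8) = -112
Σ = -329
Area = |Σ|/2 = 164.5.
Hole:
Apply the shoelace formula: 2A = Σ (x_i·y_{i+1} − x_{i+1}·y_i), indices taken mod 3.
Σ = (-14) + (-7) + (27) = 6
Area = |Σ|/2 = 3.
Net area = 164.5 − 3 = 161.5.

161.5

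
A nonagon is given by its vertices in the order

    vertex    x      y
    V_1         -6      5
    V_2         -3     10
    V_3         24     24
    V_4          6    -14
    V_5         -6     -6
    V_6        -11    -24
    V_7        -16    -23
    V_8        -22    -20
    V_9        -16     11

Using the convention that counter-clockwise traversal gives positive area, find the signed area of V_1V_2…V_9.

-886

Apply the shoelace (surveyor's) formula: 2A = Σ (x_i·y_{i+1} − x_{i+1}·y_i), indices taken mod 9.
Σ = (-45) + (-312) + (-480) + (-120) + (78) + (-131) + (-186) + (-562) + (-14) = -1772
Signed area = Σ/2 = -886 (negative ⇒ clockwise traversal).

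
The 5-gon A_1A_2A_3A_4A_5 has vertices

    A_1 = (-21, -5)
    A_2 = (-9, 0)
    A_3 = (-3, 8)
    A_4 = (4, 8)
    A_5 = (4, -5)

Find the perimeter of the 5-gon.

|A_1A_2| = √((12)² + (5)²) = √169 = 13
|A_2A_3| = √((6)² + (8)²) = √100 = 10
|A_3A_4| = √((7)² + (0)²) = √49 = 7
|A_4A_5| = √((0)² + (-13)²) = √169 = 13
|A_5A_1| = √((-25)² + (0)²) = √625 = 25
Perimeter = 13 + 10 + 7 + 13 + 25 = 68.

68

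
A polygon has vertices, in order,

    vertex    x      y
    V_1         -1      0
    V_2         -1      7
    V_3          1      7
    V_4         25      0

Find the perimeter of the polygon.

60

|V_1V_2| = √((0)² + (7)²) = √49 = 7
|V_2V_3| = √((2)² + (0)²) = √4 = 2
|V_3V_4| = √((24)² + (-7)²) = √625 = 25
|V_4V_1| = √((-26)² + (0)²) = √676 = 26
Perimeter = 7 + 2 + 25 + 26 = 60.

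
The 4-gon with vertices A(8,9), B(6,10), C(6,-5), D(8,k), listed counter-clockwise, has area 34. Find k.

The doubled signed area Σ (x_i y_{i+1} − x_{i+1} y_i) is linear in k.
With k=0 it equals 48; the coefficient of k is -2 (from the two edges through D).
So -2·k + 48 = 2·34 = 68 ⇒ k = -10.

-10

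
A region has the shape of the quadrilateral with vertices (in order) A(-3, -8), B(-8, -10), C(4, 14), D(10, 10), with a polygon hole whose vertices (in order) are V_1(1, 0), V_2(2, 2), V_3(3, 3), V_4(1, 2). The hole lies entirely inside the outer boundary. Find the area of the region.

Outer boundary:
Apply the surveyor's formula: 2A = Σ (x_i·y_{i+1} − x_{i+1}·y_i), indices taken mod 4.
Σ = (-34) + (-72) + (-100) + (-50) = -256
Area = |Σ|/2 = 128.
Hole:
Apply Gauss's area formula: 2A = Σ (x_i·y_{i+1} − x_{i+1}·y_i), indices taken mod 4.
Σ = (2) + (0) + (3) + (-2) = 3
Area = |Σ|/2 = 1.5.
Net area = 128 − 1.5 = 126.5.

126.5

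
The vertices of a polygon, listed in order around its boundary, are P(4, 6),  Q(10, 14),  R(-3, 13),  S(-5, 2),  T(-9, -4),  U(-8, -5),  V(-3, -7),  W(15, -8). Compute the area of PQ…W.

285

Apply Gauss's area formula: 2A = Σ (x_i·y_{i+1} − x_{i+1}·y_i), indices taken mod 8.
Σ = (-4) + (172) + (59) + (38) + (13) + (41) + (129) + (122) = 570
Area = |Σ|/2 = 285.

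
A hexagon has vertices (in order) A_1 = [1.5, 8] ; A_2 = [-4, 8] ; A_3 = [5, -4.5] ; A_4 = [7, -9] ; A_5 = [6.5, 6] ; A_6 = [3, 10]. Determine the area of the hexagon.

82.5

Σ = (44) + (-22) + (-13.5) + (100.5) + (47) + (9) = 165
Area = |Σ|/2 = 82.5.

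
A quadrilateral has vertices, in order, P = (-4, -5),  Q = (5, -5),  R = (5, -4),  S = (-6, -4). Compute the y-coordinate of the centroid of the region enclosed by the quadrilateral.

Apply the shoelace formula. First the cross-terms c_i = x_i·y_{i+1} − x_{i+1}·y_i:
  45, 5, -44, 14  ⇒  2A = 20, A = 10.
Then Σ (y_i + y_{i+1})·c_i = -269, so ȳ = -269 / (6·10) = -269/60.

-269/60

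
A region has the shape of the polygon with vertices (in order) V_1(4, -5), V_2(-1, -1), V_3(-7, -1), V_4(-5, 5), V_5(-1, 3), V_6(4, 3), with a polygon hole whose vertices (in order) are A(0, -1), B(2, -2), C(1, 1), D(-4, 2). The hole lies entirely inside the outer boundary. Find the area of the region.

48

Outer boundary:
Apply the shoelace formula: 2A = Σ (x_i·y_{i+1} − x_{i+1}·y_i), indices taken mod 6.
Cross-terms: -9, -6, -40, -10, -15, -32  ⇒  Σ = -112
Area = |Σ|/2 = 56.
Hole:
Apply the shoelace (surveyor's) formula: 2A = Σ (x_i·y_{i+1} − x_{i+1}·y_i), indices taken mod 4.
A→B: (0)(-2) − (2)(-1) = 2
B→C: (2)(1) − (1)(-2) = 4
C→D: (1)(2) − (-4)(1) = 6
D→A: (-4)(-1) − (0)(2) = 4
Σ = 16
Area = |Σ|/2 = 8.
Net area = 56 − 8 = 48.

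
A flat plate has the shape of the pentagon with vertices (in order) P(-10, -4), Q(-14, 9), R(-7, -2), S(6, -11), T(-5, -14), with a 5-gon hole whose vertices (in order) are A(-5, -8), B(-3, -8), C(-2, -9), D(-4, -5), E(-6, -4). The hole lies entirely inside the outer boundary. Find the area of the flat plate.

105

Outer boundary:
Apply the shoelace formula: 2A = Σ (x_i·y_{i+1} − x_{i+1}·y_i), indices taken mod 5.
Cross-terms: -146, 91, 89, -139, -120  ⇒  Σ = -225
Area = |Σ|/2 = 112.5.
Hole:
Apply the surveyor's formula: 2A = Σ (x_i·y_{i+1} − x_{i+1}·y_i), indices taken mod 5.
A→B: (-5)(-8) − (-3)(-8) = 16
B→C: (-3)(-9) − (-2)(-8) = 11
C→D: (-2)(-5) − (-4)(-9) = -26
D→E: (-4)(-4) − (-6)(-5) = -14
E→A: (-6)(-8) − (-5)(-4) = 28
Σ = 15
Area = |Σ|/2 = 7.5.
Net area = 112.5 − 7.5 = 105.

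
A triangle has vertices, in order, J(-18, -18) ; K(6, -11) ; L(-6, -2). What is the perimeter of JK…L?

|JK| = √((24)² + (7)²) = √625 = 25
|KL| = √((-12)² + (9)²) = √225 = 15
|LJ| = √((-12)² + (-16)²) = √400 = 20
Perimeter = 25 + 15 + 20 = 60.

60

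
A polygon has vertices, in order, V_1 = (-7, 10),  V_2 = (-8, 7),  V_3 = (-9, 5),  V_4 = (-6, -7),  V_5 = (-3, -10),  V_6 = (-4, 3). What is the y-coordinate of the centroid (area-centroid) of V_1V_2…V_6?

25/177

Apply the shoelace (surveyor's) formula. First the cross-terms c_i = x_i·y_{i+1} − x_{i+1}·y_i:
  31, 23, 93, 39, -49, -19  ⇒  2A = 118, A = 59.
Then Σ (y_i + y_{i+1})·c_i = 50, so ȳ = 50 / (6·59) = 25/177.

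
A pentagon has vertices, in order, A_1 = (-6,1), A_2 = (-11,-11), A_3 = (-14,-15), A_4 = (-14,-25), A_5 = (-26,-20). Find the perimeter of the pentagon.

70

|A_1A_2| = √((-5)² + (-12)²) = √169 = 13
|A_2A_3| = √((-3)² + (-4)²) = √25 = 5
|A_3A_4| = √((0)² + (-10)²) = √100 = 10
|A_4A_5| = √((-12)² + (5)²) = √169 = 13
|A_5A_1| = √((20)² + (21)²) = √841 = 29
Perimeter = 13 + 5 + 10 + 13 + 29 = 70.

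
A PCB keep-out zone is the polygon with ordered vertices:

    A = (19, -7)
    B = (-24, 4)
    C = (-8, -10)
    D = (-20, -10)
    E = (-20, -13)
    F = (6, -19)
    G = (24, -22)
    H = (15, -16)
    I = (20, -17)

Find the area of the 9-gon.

Apply the shoelace formula: 2A = Σ (x_i·y_{i+1} − x_{i+1}·y_i), indices taken mod 9.
Cross-terms: -92, 272, -120, 60, 458, 324, -54, 65, 183  ⇒  Σ = 1096
Area = |Σ|/2 = 548.

548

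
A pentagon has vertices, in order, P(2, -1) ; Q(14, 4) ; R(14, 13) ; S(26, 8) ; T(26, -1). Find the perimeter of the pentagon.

|PQ| = √((12)² + (5)²) = √169 = 13
|QR| = √((0)² + (9)²) = √81 = 9
|RS| = √((12)² + (-5)²) = √169 = 13
|ST| = √((0)² + (-9)²) = √81 = 9
|TP| = √((-24)² + (0)²) = √576 = 24
Perimeter = 13 + 9 + 13 + 9 + 24 = 68.

68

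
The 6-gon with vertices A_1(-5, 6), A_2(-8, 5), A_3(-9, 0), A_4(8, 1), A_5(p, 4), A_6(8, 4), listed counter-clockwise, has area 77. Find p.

The doubled signed area Σ (x_i y_{i+1} − x_{i+1} y_i) is linear in p.
With p=0 it equals 127; the coefficient of p is 3 (from the two edges through A_5).
So 3·p + 127 = 2·77 = 154 ⇒ p = 9.

9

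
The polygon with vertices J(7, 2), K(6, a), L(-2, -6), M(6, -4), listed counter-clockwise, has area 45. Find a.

Write out the shoelace sum; only the two edges meeting at K involve a:
2·Area = [(7·a − 6·2) + (6·(-6) − (-2)·a)] + 84
       = 9·a + 36 = 90
⇒ a = 6.

6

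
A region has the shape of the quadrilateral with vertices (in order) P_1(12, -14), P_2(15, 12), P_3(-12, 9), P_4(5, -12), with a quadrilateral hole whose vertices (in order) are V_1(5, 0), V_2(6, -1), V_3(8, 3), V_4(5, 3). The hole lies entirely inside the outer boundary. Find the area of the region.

Outer boundary:
Apply the shoelace (surveyor's) formula: 2A = Σ (x_i·y_{i+1} − x_{i+1}·y_i), indices taken mod 4.
P_1→P_2: (12)(12) − (15)(-14) = 354
P_2→P_3: (15)(9) − (-12)(12) = 279
P_3→P_4: (-12)(-12) − (5)(9) = 99
P_4→P_1: (5)(-14) − (12)(-12) = 74
Σ = 806
Area = |Σ|/2 = 403.
Hole:
V_1→V_2: (5)(-1) − (6)(0) = -5
V_2→V_3: (6)(3) − (8)(-1) = 26
V_3→V_4: (8)(3) − (5)(3) = 9
V_4→V_1: (5)(0) − (5)(3) = -15
Σ = 15
Area = |Σ|/2 = 7.5.
Net area = 403 − 7.5 = 395.5.

395.5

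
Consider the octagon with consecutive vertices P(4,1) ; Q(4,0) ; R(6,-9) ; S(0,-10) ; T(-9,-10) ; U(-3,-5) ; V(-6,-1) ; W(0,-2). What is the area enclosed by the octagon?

Apply the shoelace (surveyor's) formula: 2A = Σ (x_i·y_{i+1} − x_{i+1}·y_i), indices taken mod 8.
Σ = (-4) + (-36) + (-60) + (-90) + (15) + (-27) + (12) + (8) = -182
Area = |Σ|/2 = 91.

91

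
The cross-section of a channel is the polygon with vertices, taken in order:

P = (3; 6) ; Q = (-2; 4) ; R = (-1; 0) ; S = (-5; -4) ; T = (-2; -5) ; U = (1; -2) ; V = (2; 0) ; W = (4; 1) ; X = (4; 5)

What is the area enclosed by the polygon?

Apply the shoelace formula: 2A = Σ (x_i·y_{i+1} − x_{i+1}·y_i), indices taken mod 9.
Σ = (24) + (4) + (4) + (17) + (9) + (4) + (2) + (16) + (9) = 89
Area = |Σ|/2 = 44.5.

44.5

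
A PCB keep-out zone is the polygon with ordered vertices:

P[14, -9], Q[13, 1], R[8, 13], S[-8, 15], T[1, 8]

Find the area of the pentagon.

158

Cross-terms: 131, 161, 224, -79, -121  ⇒  Σ = 316
Area = |Σ|/2 = 158.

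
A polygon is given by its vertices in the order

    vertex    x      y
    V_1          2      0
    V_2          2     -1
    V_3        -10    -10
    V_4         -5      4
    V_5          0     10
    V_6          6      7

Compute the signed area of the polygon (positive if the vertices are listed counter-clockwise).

Apply the surveyor's formula: 2A = Σ (x_i·y_{i+1} − x_{i+1}·y_i), indices taken mod 6.
Σ = (-2) + (-30) + (-90) + (-50) + (-60) + (-14) = -246
Signed area = Σ/2 = -123 (negative ⇒ clockwise traversal).

-123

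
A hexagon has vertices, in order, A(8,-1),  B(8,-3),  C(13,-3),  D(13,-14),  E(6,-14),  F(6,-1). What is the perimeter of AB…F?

40

|AB| = √((0)² + (-2)²) = √4 = 2
|BC| = √((5)² + (0)²) = √25 = 5
|CD| = √((0)² + (-11)²) = √121 = 11
|DE| = √((-7)² + (0)²) = √49 = 7
|EF| = √((0)² + (13)²) = √169 = 13
|FA| = √((2)² + (0)²) = √4 = 2
Perimeter = 2 + 5 + 11 + 7 + 13 + 2 = 40.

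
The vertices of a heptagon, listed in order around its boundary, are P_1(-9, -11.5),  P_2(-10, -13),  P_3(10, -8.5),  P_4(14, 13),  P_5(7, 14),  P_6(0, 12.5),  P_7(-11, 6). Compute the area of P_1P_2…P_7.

488.25

Apply Gauss's area formula: 2A = Σ (x_i·y_{i+1} − x_{i+1}·y_i), indices taken mod 7.
Σ = (2) + (215) + (249) + (105) + (87.5) + (137.5) + (180.5) = 976.5
Area = |Σ|/2 = 488.25.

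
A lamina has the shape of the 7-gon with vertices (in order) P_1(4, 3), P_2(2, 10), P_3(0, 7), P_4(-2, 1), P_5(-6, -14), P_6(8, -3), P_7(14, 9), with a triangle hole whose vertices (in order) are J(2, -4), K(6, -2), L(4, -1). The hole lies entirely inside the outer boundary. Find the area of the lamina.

169

Outer boundary:
Apply the surveyor's formula: 2A = Σ (x_i·y_{i+1} − x_{i+1}·y_i), indices taken mod 7.
P_1→P_2: (4)(10) − (2)(3) = 34
P_2→P_3: (2)(7) − (0)(10) = 14
P_3→P_4: (0)(1) − (-2)(7) = 14
P_4→P_5: (-2)(-14) − (-6)(1) = 34
P_5→P_6: (-6)(-3) − (8)(-14) = 130
P_6→P_7: (8)(9) − (14)(-3) = 114
P_7→P_1: (14)(3) − (4)(9) = 6
Σ = 346
Area = |Σ|/2 = 173.
Hole:
Σ = (20) + (2) + (-14) = 8
Area = |Σ|/2 = 4.
Net area = 173 − 4 = 169.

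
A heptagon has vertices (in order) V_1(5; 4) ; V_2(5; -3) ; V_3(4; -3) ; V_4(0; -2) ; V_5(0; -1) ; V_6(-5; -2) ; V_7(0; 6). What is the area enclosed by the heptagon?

Σ = (-35) + (-3) + (-8) + (0) + (-5) + (-30) + (-30) = -111
Area = |Σ|/2 = 55.5.

55.5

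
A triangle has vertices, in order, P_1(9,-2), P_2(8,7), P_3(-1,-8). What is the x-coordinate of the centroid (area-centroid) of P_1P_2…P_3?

16/3

Apply the shoelace (surveyor's) formula. First the cross-terms c_i = x_i·y_{i+1} − x_{i+1}·y_i:
  79, -57, 74  ⇒  2A = 96, A = 48.
Then Σ (x_i + x_{i+1})·c_i = 1536, so x̄ = 1536 / (6·48) = 16/3.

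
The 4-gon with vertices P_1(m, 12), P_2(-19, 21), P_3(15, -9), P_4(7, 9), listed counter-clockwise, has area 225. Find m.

Write out the shoelace sum; only the two edges meeting at P_1 involve m:
2·Area = [(7·12 − m·9) + (m·21 − (-19)·12)] + 54
       = 12·m + 366 = 450
⇒ m = 7.

7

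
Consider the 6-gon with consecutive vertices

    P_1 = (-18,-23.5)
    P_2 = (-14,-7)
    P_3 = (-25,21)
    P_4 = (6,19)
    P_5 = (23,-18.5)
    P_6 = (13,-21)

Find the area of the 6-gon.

Σ = (-203) + (-469) + (-601) + (-548) + (-242.5) + (-683.5) = -2747
Area = |Σ|/2 = 1373.5.

1373.5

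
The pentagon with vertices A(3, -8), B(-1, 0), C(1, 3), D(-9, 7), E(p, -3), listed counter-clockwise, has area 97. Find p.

-9

Write out the shoelace sum; only the two edges meeting at E involve p:
2·Area = [((-9)·(-3) − p·7) + (p·(-8) − 3·(-3))] + 23
       = -15·p + 59 = 194
⇒ p = -9.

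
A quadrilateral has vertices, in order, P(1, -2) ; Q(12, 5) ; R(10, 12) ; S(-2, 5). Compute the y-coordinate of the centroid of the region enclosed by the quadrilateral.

Apply the shoelace (surveyor's) formula. First the cross-terms c_i = x_i·y_{i+1} − x_{i+1}·y_i:
  29, 94, 74, -1  ⇒  2A = 196, A = 98.
Then Σ (y_i + y_{i+1})·c_i = 2940, so ȳ = 2940 / (6·98) = 5.

5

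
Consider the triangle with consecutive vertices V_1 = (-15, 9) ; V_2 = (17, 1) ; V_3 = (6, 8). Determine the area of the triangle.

68

Apply the shoelace (surveyor's) formula: 2A = Σ (x_i·y_{i+1} − x_{i+1}·y_i), indices taken mod 3.
Σ = (-168) + (130) + (174) = 136
Area = |Σ|/2 = 68.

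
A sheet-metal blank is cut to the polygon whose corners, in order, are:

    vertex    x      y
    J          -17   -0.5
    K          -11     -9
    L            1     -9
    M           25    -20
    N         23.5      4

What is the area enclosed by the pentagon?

543.375

J→K: (-17)(-9) − (-11)(-0.5) = 147.5
K→L: (-11)(-9) − (1)(-9) = 108
L→M: (1)(-20) − (25)(-9) = 205
M→N: (25)(4) − (23.5)(-20) = 570
N→J: (23.5)(-0.5) − (-17)(4) = 56.25
Σ = 1086.75
Area = |Σ|/2 = 543.375.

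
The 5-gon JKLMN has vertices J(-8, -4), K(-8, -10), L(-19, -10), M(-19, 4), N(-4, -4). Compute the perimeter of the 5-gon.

|JK| = √((0)² + (-6)²) = √36 = 6
|KL| = √((-11)² + (0)²) = √121 = 11
|LM| = √((0)² + (14)²) = √196 = 14
|MN| = √((15)² + (-8)²) = √289 = 17
|NJ| = √((-4)² + (0)²) = √16 = 4
Perimeter = 6 + 11 + 14 + 17 + 4 = 52.

52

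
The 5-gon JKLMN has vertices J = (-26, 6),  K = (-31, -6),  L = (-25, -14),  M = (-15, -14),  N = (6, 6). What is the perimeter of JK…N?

94

|JK| = √((-5)² + (-12)²) = √169 = 13
|KL| = √((6)² + (-8)²) = √100 = 10
|LM| = √((10)² + (0)²) = √100 = 10
|MN| = √((21)² + (20)²) = √841 = 29
|NJ| = √((-32)² + (0)²) = √1024 = 32
Perimeter = 13 + 10 + 10 + 29 + 32 = 94.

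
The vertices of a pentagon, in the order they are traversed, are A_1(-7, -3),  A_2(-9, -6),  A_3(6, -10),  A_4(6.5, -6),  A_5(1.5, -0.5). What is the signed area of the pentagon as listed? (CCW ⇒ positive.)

Apply Gauss's area formula: 2A = Σ (x_i·y_{i+1} − x_{i+1}·y_i), indices taken mod 5.
Σ = (15) + (126) + (29) + (5.75) + (-8) = 167.75
Signed area = Σ/2 = 83.875 (positive ⇒ counter-clockwise traversal).

83.875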